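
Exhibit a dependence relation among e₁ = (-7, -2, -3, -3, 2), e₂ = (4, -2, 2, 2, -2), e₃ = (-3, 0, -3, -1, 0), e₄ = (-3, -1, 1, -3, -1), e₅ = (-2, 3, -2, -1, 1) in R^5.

e₁ + 2e₂ - e₃ + 2e₅ = 0

Row-reduce the matrix with e₁, e₂, e₃, e₄, e₅ as columns; the null space gives the coefficients.
The free variable yields coefficients (1, 2, -1, 0, 2) (any nonzero multiple also works).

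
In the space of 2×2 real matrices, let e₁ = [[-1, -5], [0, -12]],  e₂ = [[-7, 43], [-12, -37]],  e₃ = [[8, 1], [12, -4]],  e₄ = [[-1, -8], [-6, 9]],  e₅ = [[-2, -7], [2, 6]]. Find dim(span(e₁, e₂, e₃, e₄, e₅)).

Represent each element by its coordinate vector in ℝ⁴.
Row-reduce the 5×4 matrix with these as rows.
There are 4 pivot columns, so rank = 4.
(With 5 elements in a 4-dimensional space the rank is at most 4.)

4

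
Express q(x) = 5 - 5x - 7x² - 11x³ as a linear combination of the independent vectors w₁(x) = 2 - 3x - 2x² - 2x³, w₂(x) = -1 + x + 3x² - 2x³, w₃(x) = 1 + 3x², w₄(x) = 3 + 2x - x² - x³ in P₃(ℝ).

q = 3w₁ + 2w₂ - 2w₃ + w₄

Take coordinate vectors relative to {1, x, …, x³}.
Write q = a₁w₁ + … + a₄w₄ and equate components.
Row-reducing the augmented matrix gives the unique coefficients (a₁, …, a₄) = (3, 2, -2, 1).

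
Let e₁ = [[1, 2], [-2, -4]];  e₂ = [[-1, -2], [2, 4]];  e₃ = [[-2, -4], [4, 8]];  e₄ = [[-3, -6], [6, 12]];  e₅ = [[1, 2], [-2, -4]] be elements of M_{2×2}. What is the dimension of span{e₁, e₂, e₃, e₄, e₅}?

Use coordinates relative to {E₁₁, E₁₂, E₂₁, E₂₂}.
Apply Gaussian elimination to the matrix whose rows are e₁, e₂, e₃, e₄, e₅.
Exactly 1 pivot survives; hence the rank is 1.
(With 5 elements in a 4-dimensional space the rank is at most 4.)

1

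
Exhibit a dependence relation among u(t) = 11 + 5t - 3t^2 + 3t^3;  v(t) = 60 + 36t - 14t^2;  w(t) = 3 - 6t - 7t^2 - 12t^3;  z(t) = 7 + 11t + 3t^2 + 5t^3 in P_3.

3u - v + 2w + 3z = 0

Take coordinates with respect to {1, t, …, t^3}.
Set up α₁u + … + α₄z = 0 and solve the homogeneous system.
A generator of the null space is (3, -1, 2, 3).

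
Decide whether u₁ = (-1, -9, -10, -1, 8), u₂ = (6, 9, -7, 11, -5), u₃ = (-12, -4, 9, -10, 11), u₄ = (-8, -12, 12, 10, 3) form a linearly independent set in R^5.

Row-reduce the matrix whose columns are u₁, u₂, u₃, u₄.
The reduction yields 4 nonzero rows, so the rank is 4.
Since rank = 4 (the number of vectors), the set is linearly independent.

linearly independent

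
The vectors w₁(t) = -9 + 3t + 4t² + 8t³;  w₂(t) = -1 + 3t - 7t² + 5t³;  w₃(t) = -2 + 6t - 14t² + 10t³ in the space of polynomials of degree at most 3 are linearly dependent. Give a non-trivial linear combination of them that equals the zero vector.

Take coordinates with respect to {1, t, …, t³}.
Row-reduce the matrix with w₁, w₂, w₃ as columns; the null space gives the coefficients.
A generator of the null space is (0, 2, -1).

2w₂ - w₃ = 0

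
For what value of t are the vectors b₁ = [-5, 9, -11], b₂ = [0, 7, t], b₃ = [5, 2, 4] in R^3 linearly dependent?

The vectors are dependent exactly when the determinant of the matrix with rows b₁, b₂, b₃ vanishes.
The determinant works out to 55*t + 245.
Solving 55*t + 245 = 0 yields t = -49/11.

t = -49/11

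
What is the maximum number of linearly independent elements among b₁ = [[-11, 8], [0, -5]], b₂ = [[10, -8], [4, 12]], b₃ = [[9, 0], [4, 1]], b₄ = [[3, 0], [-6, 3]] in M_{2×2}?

4

Represent each element by its coordinate vector in ℝ⁴.
Put the 4×4 matrix [b₁|b₂|b₃|b₄] into echelon form.
Reduction leaves 4 leading entries, giving rank 4.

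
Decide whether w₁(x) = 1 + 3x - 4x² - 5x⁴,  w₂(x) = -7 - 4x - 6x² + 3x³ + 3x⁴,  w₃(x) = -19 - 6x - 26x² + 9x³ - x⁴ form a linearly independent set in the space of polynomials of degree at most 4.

linearly dependent

Take coordinates with respect to the standard basis {1, x, …, x⁴}.
Row-reduce the matrix whose columns are w₁, w₂, w₃.
The reduction yields 2 nonzero rows, so the rank is 2.
Since rank 2 < 3, the set is linearly dependent.
Indeed 2w₁ + 3w₂ - w₃ = 0.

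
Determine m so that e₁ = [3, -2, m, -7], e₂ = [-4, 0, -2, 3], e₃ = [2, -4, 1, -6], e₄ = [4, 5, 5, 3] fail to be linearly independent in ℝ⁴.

m = -37/2

The set is linearly dependent precisely when det[e₁; e₂; e₃; e₄] = 0.
Expanding, det = 6*m + 111.
Setting this to zero gives m = -37/2.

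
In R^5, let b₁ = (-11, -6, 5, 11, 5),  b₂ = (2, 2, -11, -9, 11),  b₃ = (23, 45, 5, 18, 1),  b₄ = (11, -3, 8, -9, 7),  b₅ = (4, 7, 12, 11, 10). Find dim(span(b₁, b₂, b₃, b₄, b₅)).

4

Row-reduce the 5×5 matrix with these as rows.
Reduction leaves 4 leading entries, giving rank 4.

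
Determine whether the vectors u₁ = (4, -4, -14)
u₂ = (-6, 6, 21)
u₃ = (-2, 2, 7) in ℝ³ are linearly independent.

linearly dependent

Row-reduce the matrix whose columns are u₁, u₂, u₃.
The reduction yields 1 nonzero row, so the rank is 1.
Since rank 1 < 3, the set is linearly dependent.
Indeed 3u₁ + 2u₂ = 0.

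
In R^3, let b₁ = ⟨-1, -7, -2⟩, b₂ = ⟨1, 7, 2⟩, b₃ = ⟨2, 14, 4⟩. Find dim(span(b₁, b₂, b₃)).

dim = 1

Apply Gaussian elimination to the matrix whose rows are b₁, b₂, b₃.
There is 1 pivot column, so rank = 1.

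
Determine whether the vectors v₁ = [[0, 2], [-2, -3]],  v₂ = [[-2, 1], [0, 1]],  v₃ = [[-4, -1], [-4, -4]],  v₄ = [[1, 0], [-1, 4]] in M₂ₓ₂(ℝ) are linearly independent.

linearly independent

Take coordinates with respect to the standard basis {E₁₁, E₁₂, E₂₁, E₂₂}.
The matrix [v₁|v₂|v₃|v₄] has determinant -168.
A nonzero determinant means the columns are linearly independent.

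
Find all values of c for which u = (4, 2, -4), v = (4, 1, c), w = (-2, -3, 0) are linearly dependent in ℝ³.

c = -5

Place the vectors as rows of a 3×3 matrix; dependence ⇔ determinant zero.
The determinant works out to 8*c + 40.
This vanishes exactly when c = -5.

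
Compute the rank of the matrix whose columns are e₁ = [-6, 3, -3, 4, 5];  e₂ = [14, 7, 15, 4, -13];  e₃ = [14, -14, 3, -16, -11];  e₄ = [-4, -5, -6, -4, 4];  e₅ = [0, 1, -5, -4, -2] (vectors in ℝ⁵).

3

Row-reduce the 5×5 matrix with these as rows.
There are 3 pivot columns, so rank = 3.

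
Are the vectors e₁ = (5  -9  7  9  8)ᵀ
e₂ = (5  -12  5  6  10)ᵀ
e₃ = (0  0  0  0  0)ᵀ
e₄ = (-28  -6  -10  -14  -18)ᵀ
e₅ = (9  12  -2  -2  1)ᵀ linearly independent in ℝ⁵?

One of the vectors is the zero vector, so the set is linearly dependent.

linearly dependent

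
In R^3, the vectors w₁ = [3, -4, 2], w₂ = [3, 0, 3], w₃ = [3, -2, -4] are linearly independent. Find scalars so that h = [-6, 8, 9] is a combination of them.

Write h = a₁w₁ + … + a₃w₃ and equate components.
Back-substitution yields (a₁, a₂, a₃) = (-1, 1, -2).

h = -w₁ + w₂ - 2w₃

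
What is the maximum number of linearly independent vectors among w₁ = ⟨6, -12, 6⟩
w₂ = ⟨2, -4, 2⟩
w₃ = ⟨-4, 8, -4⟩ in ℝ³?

1

Row-reduce the 3×3 matrix with these as rows.
Reduction leaves 1 leading entry, giving rank 1.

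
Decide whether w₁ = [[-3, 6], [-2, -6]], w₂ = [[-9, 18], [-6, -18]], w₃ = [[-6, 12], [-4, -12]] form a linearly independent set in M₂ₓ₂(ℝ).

Take coordinates with respect to the standard basis {E₁₁, E₁₂, E₂₁, E₂₂}.
One vector is a scalar multiple of another, so the set is dependent.

linearly dependent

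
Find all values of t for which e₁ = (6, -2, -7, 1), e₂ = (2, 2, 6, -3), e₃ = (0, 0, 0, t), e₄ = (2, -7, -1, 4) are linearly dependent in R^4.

t = 0

The set is linearly dependent precisely when det[e₁; e₂; e₃; e₄] = 0.
The determinant works out to -338*t.
Setting this to zero gives t = 0.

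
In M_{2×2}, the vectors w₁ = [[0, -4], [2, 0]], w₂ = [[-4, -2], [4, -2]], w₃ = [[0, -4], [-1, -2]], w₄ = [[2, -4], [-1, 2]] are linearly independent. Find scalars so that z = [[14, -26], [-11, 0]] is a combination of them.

Identify each element with its coordinate vector in ℝ⁴ via {E₁₁, E₁₂, E₂₁, E₂₂}.
Solve the system with w₁, w₂, w₃, w₄ as columns and z as the right-hand side.
Back-substitution yields (a₁, …, a₄) = (3, -3, 4, 1).

z = 3w₁ - 3w₂ + 4w₃ + w₄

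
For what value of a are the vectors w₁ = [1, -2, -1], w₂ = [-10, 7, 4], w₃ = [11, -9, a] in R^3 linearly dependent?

a = -5

Place the vectors as rows of a 3×3 matrix; dependence ⇔ determinant zero.
Cofactor expansion gives det = -13*a - 65.
Solving -13*a - 65 = 0 yields a = -5.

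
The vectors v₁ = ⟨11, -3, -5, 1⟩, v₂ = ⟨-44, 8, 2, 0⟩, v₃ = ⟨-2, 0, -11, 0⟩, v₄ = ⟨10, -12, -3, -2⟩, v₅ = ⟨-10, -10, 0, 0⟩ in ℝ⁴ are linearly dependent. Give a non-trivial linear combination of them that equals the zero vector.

Row-reduce the matrix with v₁, v₂, v₃, v₄, v₅ as columns; the null space gives the coefficients.
One solution (up to scaling) is (2, 1, -1, 1, -1).

2v₁ + v₂ - v₃ + v₄ - v₅ = 0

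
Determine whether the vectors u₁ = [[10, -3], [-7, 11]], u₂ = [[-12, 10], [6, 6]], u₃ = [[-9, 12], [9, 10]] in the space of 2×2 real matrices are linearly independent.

linearly independent

Write each element as a coordinate vector in ℝ⁴ using {E₁₁, E₁₂, E₂₁, E₂₂}.
Row-reduce the matrix whose columns are u₁, u₂, u₃.
The reduction yields 3 nonzero rows, so the rank is 3.
Since rank = 3 (the number of vectors), the set is linearly independent.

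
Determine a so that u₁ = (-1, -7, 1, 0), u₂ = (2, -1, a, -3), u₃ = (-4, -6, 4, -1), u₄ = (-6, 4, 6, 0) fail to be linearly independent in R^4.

Dependence holds iff the 4×4 matrix [u₁ u₂ u₃ u₄] is singular.
Cofactor expansion gives det = 46*a + 92.
Setting this to zero gives a = -2.

a = -2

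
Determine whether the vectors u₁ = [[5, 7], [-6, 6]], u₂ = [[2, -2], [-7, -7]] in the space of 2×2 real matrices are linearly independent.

linearly independent

Write each element as a coordinate vector in ℝ⁴ using {E₁₁, E₁₂, E₂₁, E₂₂}.
Row-reduce the matrix whose columns are u₁, u₂.
The reduction yields 2 nonzero rows, so the rank is 2.
Since rank = 2 (the number of vectors), the set is linearly independent.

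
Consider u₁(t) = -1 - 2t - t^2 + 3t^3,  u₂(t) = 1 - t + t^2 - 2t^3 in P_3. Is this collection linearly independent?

Take coordinates with respect to the standard basis {1, t, …, t^3}.
Place the vectors as rows of a 2×4 matrix and reduce to echelon form.
The reduction yields 2 nonzero rows, so the rank is 2.
Since rank = 2 (the number of vectors), the set is linearly independent.

linearly independent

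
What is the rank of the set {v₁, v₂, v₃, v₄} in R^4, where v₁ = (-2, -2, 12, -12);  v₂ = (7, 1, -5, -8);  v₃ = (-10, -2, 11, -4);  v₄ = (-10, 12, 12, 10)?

4

Apply Gaussian elimination to the matrix whose rows are v₁, v₂, v₃, v₄.
Reduction leaves 4 leading entries, giving rank 4.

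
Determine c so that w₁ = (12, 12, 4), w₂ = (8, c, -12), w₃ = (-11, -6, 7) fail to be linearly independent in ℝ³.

Place the vectors as rows of a 3×3 matrix; dependence ⇔ determinant zero.
Expanding, det = 128*c - 144.
This vanishes exactly when c = 9/8.

c = 9/8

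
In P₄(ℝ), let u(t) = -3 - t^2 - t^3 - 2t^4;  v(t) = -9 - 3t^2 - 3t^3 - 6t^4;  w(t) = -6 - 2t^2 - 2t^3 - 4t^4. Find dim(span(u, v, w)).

Use coordinates relative to {1, t, …, t^4}.
Form the matrix with u, v, w as columns and reduce.
There is 1 pivot column, so rank = 1.

1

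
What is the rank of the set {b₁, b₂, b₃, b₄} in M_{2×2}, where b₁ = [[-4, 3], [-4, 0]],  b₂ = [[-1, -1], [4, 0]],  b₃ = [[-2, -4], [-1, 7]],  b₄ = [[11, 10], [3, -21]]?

3

Pass to coordinate vectors with respect to the basis {E₁₁, E₁₂, E₂₁, E₂₂}.
Form the matrix with b₁, b₂, b₃, b₄ as columns and reduce.
Reduction leaves 3 leading entries, giving rank 3.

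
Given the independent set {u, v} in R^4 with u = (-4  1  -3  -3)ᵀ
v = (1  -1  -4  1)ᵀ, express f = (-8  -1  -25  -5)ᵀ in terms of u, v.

f = 3u + 4v

Write f = a₁u + a₂v and equate components.
The system has the unique solution (a₁, a₂) = (3, 4).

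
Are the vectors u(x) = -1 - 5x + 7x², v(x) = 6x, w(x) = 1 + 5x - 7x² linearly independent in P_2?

linearly dependent

Take coordinates with respect to the standard basis {1, x, x²}.
Place the vectors as rows of a 3×3 matrix and reduce to echelon form.
The reduction yields 2 nonzero rows, so the rank is 2.
Since rank 2 < 3, the set is linearly dependent.
Indeed u + w = 0.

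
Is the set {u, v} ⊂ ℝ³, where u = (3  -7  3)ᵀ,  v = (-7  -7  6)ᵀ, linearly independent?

linearly independent

Row-reduce the matrix whose columns are u, v.
The reduction yields 2 nonzero rows, so the rank is 2.
Since rank = 2 (the number of vectors), the set is linearly independent.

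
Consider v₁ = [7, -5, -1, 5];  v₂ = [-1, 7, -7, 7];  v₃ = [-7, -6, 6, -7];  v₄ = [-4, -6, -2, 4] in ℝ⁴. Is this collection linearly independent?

Row-reduce the matrix whose columns are v₁, v₂, v₃, v₄.
The reduction yields 4 nonzero rows, so the rank is 4.
Since rank = 4 (the number of vectors), the set is linearly independent.

linearly independent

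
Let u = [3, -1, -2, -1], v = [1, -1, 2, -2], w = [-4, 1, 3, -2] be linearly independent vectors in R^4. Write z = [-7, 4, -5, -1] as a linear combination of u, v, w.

z = 3u - 4v + 3w

Write z = α₁u + … + α₃w and equate components.
The system has the unique solution (α₁, α₂, α₃) = (3, -4, 3).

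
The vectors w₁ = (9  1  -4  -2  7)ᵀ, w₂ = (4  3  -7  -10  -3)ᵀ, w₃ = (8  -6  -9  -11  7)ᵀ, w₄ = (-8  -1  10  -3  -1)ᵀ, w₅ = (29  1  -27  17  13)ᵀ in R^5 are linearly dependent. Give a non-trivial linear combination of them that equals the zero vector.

Set up α₁w₁ + … + α₅w₅ = 0 and solve the homogeneous system.
One solution (up to scaling) is (1, -1, 0, -3, -1).

w₁ - w₂ - 3w₄ - w₅ = 0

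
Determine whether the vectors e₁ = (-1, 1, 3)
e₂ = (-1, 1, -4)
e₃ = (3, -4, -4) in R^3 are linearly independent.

linearly independent

The matrix [e₁|e₂|e₃] has determinant 7.
A nonzero determinant means the columns are linearly independent.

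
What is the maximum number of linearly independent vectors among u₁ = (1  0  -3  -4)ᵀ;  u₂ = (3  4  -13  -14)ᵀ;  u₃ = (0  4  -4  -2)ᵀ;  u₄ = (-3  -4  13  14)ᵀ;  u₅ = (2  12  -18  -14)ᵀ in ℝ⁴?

Put the 4×5 matrix [u₁|u₂|u₃|u₄|u₅] into echelon form.
There are 2 pivot columns, so rank = 2.
(With 5 elements in a 4-dimensional space the rank is at most 4.)

2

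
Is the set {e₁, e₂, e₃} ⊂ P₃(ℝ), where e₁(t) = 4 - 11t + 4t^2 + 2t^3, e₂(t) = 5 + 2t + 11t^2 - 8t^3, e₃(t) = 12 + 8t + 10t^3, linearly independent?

linearly independent

Write each element as a coordinate vector in ℝ⁴ using {1, t, …, t^3}.
Place the vectors as rows of a 3×4 matrix and reduce to echelon form.
The reduction yields 3 nonzero rows, so the rank is 3.
Since rank = 3 (the number of vectors), the set is linearly independent.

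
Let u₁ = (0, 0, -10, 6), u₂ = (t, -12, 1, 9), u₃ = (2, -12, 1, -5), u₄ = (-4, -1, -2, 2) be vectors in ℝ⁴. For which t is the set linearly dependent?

Dependence holds iff the 4×4 matrix [u₁ u₂ u₃ u₄] is singular.
The determinant works out to 140*t + 6720.
Solving 140*t + 6720 = 0 yields t = -48.

t = -48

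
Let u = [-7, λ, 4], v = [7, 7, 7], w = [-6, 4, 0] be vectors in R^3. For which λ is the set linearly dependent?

Dependence holds iff the 3×3 matrix [u v w] is singular.
The determinant works out to 476 - 42*λ.
Setting this to zero gives λ = 34/3.

λ = 34/3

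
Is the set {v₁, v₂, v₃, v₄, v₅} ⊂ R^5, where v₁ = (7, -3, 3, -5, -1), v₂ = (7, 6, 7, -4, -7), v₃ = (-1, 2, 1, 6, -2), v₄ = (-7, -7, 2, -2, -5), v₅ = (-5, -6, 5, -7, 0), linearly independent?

The matrix [v₁|v₂|v₃|v₄|v₅] has determinant -27255.
A nonzero determinant means the columns are linearly independent.

linearly independent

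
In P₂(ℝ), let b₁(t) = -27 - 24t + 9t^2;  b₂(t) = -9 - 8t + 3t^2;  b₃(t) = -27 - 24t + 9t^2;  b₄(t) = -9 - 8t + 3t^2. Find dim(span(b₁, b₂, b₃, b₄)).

Represent each element by its coordinate vector in ℝ³.
Row-reduce the 4×3 matrix with these as rows.
There is 1 pivot column, so rank = 1.
(With 4 elements in a 3-dimensional space the rank is at most 3.)

dim = 1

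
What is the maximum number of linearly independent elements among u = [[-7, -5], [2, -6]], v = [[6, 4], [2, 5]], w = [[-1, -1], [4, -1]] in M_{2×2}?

Pass to coordinate vectors with respect to the basis {E₁₁, E₁₂, E₂₁, E₂₂}.
Form the matrix with u, v, w as columns and reduce.
The echelon form has 2 nonzero rows, so the rank is 2.

2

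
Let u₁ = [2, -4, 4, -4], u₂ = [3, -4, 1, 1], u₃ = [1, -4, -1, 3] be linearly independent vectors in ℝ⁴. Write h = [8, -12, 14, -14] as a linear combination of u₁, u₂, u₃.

h = 3u₁ + u₂ - u₃

Solve the system with u₁, u₂, u₃ as columns and h as the right-hand side.
Row-reducing the augmented matrix gives the unique coefficients (a₁, a₂, a₃) = (3, 1, -1).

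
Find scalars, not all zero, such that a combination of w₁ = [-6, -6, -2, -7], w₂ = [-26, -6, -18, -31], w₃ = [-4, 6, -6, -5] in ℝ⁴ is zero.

Row-reduce the matrix with w₁, w₂, w₃ as columns; the null space gives the coefficients.
The free variable yields coefficients (3, -1, 2) (any nonzero multiple also works).

3w₁ - w₂ + 2w₃ = 0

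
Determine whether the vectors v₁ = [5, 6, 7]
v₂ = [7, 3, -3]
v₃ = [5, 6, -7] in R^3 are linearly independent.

Place the vectors as rows of a 3×3 matrix and reduce to echelon form.
The reduction yields 3 nonzero rows, so the rank is 3.
Since rank = 3 (the number of vectors), the set is linearly independent.

linearly independent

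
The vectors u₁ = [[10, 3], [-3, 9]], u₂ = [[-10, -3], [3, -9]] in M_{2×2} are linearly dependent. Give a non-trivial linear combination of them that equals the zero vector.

Pass to coordinate vectors relative to the basis {E₁₁, E₁₂, E₂₁, E₂₂}.
Write the vectors as columns of a matrix and find a nonzero vector in its null space.
One solution (up to scaling) is (1, 1).

u₁ + u₂ = 0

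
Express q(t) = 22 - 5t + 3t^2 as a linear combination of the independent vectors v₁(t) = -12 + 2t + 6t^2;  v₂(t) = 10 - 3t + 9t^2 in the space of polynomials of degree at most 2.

q = -v₁ + v₂

Take coordinate vectors relative to {1, t, t^2}.
Solve the system with v₁, v₂ as columns and q as the right-hand side.
Back-substitution yields (a₁, a₂) = (-1, 1).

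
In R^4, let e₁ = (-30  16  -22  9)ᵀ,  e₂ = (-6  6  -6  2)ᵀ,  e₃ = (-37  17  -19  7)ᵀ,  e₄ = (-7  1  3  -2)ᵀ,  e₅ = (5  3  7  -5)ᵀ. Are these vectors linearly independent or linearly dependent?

There are 5 vectors in a 4-dimensional space, so they cannot be linearly independent.

linearly dependent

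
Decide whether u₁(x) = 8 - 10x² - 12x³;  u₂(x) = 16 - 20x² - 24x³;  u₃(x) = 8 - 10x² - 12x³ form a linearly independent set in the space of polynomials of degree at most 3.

Write each element as a coordinate vector in ℝ⁴ using {1, x, …, x³}.
Place the vectors as rows of a 3×4 matrix and reduce to echelon form.
The reduction yields 1 nonzero row, so the rank is 1.
Since rank 1 < 3, the set is linearly dependent.

linearly dependent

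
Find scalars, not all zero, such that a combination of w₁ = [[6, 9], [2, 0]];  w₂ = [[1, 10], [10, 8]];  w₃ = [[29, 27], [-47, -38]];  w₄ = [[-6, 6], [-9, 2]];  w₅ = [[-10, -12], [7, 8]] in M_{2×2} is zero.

Take coordinates with respect to {E₁₁, E₁₂, E₂₁, E₂₂}.
Set up α₁w₁ + … + α₅w₅ = 0 and solve the homogeneous system.
The free variable yields coefficients (3, -3, -1, 1, -2) (any nonzero multiple also works).

3w₁ - 3w₂ - w₃ + w₄ - 2w₅ = 0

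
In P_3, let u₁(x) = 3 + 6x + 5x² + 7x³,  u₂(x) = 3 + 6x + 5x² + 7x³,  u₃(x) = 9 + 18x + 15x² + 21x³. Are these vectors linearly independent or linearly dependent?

Write each element as a coordinate vector in ℝ⁴ using {1, x, …, x³}.
One vector is a scalar multiple of another, so the set is dependent.

linearly dependent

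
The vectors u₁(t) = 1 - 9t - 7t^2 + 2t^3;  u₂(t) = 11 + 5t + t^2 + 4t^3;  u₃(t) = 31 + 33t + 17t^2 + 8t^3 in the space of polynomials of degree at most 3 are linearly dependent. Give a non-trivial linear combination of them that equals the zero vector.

Pass to coordinate vectors relative to the basis {1, t, …, t^3}.
Write the vectors as columns of a matrix and find a nonzero vector in its null space.
A generator of the null space is (2, -3, 1).

2u₁ - 3u₂ + u₃ = 0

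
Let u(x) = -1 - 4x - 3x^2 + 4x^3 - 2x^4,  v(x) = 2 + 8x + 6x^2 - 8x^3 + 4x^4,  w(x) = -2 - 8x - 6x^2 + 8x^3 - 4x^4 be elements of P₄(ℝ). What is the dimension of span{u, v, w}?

1

Pass to coordinate vectors with respect to the basis {1, x, …, x^4}.
Row-reduce the 3×5 matrix with these as rows.
Exactly 1 pivot survives; hence the rank is 1.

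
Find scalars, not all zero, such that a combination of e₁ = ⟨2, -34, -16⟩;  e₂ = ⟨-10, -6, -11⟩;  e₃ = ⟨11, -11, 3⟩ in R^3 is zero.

Row-reduce the matrix with e₁, e₂, e₃ as columns; the null space gives the coefficients.
The free variable yields coefficients (1, -2, -2) (any nonzero multiple also works).

e₁ - 2e₂ - 2e₃ = 0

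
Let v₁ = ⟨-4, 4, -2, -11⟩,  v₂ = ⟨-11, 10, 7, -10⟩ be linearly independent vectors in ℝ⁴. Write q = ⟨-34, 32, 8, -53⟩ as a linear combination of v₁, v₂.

q = 3v₁ + 2v₂

Solve the system with v₁, v₂ as columns and q as the right-hand side.
Row-reducing the augmented matrix gives the unique coefficients (c₁, c₂) = (3, 2).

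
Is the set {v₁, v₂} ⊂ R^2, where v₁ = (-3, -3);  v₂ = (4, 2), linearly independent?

The matrix [v₁|v₂] has determinant 6.
A nonzero determinant means the columns are linearly independent.

linearly independent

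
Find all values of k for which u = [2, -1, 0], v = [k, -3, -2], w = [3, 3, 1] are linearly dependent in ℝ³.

k = -12

Place the vectors as rows of a 3×3 matrix; dependence ⇔ determinant zero.
Expanding, det = k + 12.
This vanishes exactly when k = -12.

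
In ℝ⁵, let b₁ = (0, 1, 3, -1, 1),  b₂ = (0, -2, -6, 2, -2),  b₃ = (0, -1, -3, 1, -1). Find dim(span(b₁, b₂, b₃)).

Apply Gaussian elimination to the matrix whose rows are b₁, b₂, b₃.
Reduction leaves 1 leading entry, giving rank 1.

1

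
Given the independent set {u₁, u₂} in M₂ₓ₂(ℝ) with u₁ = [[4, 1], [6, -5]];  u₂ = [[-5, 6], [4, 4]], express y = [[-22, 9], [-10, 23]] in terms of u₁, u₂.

y = -3u₁ + 2u₂

Take coordinate vectors relative to {E₁₁, E₁₂, E₂₁, E₂₂}.
Write y = c₁u₁ + c₂u₂ and equate components.
The system has the unique solution (c₁, c₂) = (-3, 2).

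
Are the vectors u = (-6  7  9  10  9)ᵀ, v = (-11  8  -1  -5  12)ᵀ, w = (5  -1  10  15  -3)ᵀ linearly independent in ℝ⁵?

linearly dependent

Row-reduce the matrix whose columns are u, v, w.
The reduction yields 2 nonzero rows, so the rank is 2.
Since rank 2 < 3, the set is linearly dependent.
Indeed u - v - w = 0.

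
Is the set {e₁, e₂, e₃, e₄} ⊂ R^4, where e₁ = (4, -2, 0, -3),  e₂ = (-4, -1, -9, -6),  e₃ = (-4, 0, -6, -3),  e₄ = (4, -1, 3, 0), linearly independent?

linearly dependent

The matrix [e₁|e₂|e₃|e₄] has determinant 0.
A zero determinant means the columns are linearly dependent.
Indeed e₁ - 2e₂ + 3e₃ = 0.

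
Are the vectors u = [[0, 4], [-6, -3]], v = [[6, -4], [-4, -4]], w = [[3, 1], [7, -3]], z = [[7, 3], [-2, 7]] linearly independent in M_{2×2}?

linearly independent

Take coordinates with respect to the standard basis {E₁₁, E₁₂, E₂₁, E₂₂}.
Place the vectors as rows of a 4×4 matrix and reduce to echelon form.
The reduction yields 4 nonzero rows, so the rank is 4.
Since rank = 4 (the number of vectors), the set is linearly independent.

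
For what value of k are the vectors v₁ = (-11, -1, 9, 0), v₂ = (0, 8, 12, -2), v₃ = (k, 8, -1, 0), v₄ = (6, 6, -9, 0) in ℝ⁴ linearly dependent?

k = -20/3

The set is linearly dependent precisely when det[v₁; v₂; v₃; v₄] = 0.
Expanding, det = -90*k - 600.
This vanishes exactly when k = -20/3.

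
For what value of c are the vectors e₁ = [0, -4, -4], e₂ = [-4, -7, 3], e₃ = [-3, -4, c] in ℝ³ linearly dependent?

Place the vectors as rows of a 3×3 matrix; dependence ⇔ determinant zero.
Cofactor expansion gives det = 56 - 16*c.
This vanishes exactly when c = 7/2.

c = 7/2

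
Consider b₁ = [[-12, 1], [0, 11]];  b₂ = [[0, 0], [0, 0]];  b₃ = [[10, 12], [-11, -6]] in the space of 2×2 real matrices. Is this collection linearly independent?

linearly dependent

Take coordinates with respect to the standard basis {E₁₁, E₁₂, E₂₁, E₂₂}.
One of the vectors is the zero vector, so the set is linearly dependent.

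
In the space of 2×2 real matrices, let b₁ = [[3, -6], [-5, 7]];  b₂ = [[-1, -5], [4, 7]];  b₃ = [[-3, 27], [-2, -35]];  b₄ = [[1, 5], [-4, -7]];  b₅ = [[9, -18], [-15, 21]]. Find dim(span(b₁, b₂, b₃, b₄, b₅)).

2

Pass to coordinate vectors with respect to the basis {E₁₁, E₁₂, E₂₁, E₂₂}.
Put the 4×5 matrix [b₁|b₂|b₃|b₄|b₅] into echelon form.
Exactly 2 pivots survive; hence the rank is 2.
(With 5 elements in a 4-dimensional space the rank is at most 4.)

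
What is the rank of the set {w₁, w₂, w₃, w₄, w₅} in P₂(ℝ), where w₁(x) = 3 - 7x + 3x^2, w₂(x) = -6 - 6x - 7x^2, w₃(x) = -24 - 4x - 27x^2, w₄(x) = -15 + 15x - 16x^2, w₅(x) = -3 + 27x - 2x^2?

rank 2

Use coordinates relative to {1, x, x^2}.
Apply Gaussian elimination to the matrix whose rows are w₁, w₂, w₃, w₄, w₅.
Exactly 2 pivots survive; hence the rank is 2.
(With 5 elements in a 3-dimensional space the rank is at most 3.)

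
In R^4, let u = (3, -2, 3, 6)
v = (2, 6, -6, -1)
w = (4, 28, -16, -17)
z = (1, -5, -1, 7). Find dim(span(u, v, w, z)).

Put the 4×4 matrix [u|v|w|z] into echelon form.
Exactly 3 pivots survive; hence the rank is 3.

3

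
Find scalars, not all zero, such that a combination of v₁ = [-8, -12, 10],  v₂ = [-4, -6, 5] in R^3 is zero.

Write the vectors as columns of a matrix and find a nonzero vector in its null space.
The free variable yields coefficients (1, -2) (any nonzero multiple also works).

v₁ - 2v₂ = 0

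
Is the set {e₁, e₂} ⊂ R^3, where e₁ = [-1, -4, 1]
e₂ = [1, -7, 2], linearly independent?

linearly independent

Place the vectors as rows of a 2×3 matrix and reduce to echelon form.
The reduction yields 2 nonzero rows, so the rank is 2.
Since rank = 2 (the number of vectors), the set is linearly independent.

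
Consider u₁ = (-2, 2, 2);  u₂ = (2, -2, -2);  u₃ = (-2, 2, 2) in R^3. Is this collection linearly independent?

linearly dependent

Two of the vectors are equal, giving an immediate dependence.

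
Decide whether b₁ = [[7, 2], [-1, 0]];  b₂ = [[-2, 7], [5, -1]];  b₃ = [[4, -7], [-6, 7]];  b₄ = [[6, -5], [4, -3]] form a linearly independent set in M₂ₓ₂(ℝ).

linearly independent

Write each element as a coordinate vector in ℝ⁴ using {E₁₁, E₁₂, E₂₁, E₂₂}.
Form the 4×4 matrix with these as columns; its determinant is -2764.
A nonzero determinant means the columns are linearly independent.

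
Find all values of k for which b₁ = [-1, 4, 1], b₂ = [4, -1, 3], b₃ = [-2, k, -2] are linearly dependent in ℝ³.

k = -4/7

Dependence holds iff the 3×3 matrix [b₁ b₂ b₃] is singular.
Expanding, det = 7*k + 4.
Solving 7*k + 4 = 0 yields k = -4/7.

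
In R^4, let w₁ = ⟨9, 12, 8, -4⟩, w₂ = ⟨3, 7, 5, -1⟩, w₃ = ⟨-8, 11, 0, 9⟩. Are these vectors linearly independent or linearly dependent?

Row-reduce the matrix whose columns are w₁, w₂, w₃.
The reduction yields 3 nonzero rows, so the rank is 3.
Since rank = 3 (the number of vectors), the set is linearly independent.

linearly independent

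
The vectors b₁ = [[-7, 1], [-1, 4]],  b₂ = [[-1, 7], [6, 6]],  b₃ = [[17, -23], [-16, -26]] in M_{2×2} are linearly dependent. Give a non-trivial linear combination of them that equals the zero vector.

2b₁ + 3b₂ + b₃ = 0

Take coordinates with respect to {E₁₁, E₁₂, E₂₁, E₂₂}.
Solve the homogeneous system with b₁, b₂, b₃ as columns by row-reducing the coefficient matrix.
The free variable yields coefficients (2, 3, 1) (any nonzero multiple also works).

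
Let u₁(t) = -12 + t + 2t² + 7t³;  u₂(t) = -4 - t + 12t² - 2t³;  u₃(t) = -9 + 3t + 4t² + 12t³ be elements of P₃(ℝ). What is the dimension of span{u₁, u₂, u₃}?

Represent each element by its coordinate vector in ℝ⁴.
Form the matrix with u₁, u₂, u₃ as columns and reduce.
There are 3 pivot columns, so rank = 3.

3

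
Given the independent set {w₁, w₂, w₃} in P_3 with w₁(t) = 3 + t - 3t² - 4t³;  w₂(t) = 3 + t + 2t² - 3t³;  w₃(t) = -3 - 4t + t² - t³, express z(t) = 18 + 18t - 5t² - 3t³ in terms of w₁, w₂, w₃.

z = w₁ + w₂ - 4w₃

Take coordinate vectors relative to {1, t, …, t³}.
Since w₁, w₂, w₃ are independent, the coefficients expressing z are uniquely determined by a linear system.
The system has the unique solution (α₁, α₂, α₃) = (1, 1, -4).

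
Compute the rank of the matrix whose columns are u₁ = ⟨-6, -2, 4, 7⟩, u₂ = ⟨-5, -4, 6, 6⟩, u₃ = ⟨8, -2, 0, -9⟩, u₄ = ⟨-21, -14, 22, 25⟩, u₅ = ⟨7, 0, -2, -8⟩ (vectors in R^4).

Form the matrix with u₁, u₂, u₃, u₄, u₅ as columns and reduce.
There are 2 pivot columns, so rank = 2.
(With 5 elements in a 4-dimensional space the rank is at most 4.)

rank 2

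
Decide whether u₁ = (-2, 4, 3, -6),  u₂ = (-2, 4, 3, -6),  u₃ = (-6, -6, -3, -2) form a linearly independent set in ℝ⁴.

linearly dependent

Two of the vectors are equal, giving an immediate dependence.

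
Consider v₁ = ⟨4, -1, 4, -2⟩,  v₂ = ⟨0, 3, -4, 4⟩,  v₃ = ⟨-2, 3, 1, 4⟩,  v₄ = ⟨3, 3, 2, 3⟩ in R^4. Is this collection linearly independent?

Form the 4×4 matrix with these as columns; its determinant is -22.
A nonzero determinant means the columns are linearly independent.

linearly independent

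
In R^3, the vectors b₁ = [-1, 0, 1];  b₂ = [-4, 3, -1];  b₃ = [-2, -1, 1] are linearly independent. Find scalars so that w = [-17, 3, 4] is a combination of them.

Write w = α₁b₁ + … + α₃b₃ and equate components.
Row-reducing the augmented matrix gives the unique coefficients (α₁, α₂, α₃) = (3, 2, 3).

w = 3b₁ + 2b₂ + 3b₃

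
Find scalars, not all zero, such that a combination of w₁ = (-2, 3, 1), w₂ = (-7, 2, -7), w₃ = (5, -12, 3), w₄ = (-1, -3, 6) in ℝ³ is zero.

3w₁ + w₃ - w₄ = 0

Solve the homogeneous system with w₁, w₂, w₃, w₄ as columns by row-reducing the coefficient matrix.
A generator of the null space is (3, 0, 1, -1).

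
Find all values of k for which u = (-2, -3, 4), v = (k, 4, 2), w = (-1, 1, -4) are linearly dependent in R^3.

k = 29/4

Place the vectors as rows of a 3×3 matrix; dependence ⇔ determinant zero.
The determinant works out to 58 - 8*k.
This vanishes exactly when k = 29/4.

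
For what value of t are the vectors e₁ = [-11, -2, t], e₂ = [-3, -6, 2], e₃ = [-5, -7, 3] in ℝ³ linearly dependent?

t = 46/9

The vectors are dependent exactly when the determinant of the matrix with rows e₁, e₂, e₃ vanishes.
The determinant works out to 46 - 9*t.
This vanishes exactly when t = 46/9.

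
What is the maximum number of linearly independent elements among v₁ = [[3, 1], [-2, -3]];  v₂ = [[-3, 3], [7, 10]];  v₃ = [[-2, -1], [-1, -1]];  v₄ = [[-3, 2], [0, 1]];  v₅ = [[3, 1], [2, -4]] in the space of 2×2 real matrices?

Represent each element by its coordinate vector in ℝ⁴.
Row-reduce the 5×4 matrix with these as rows.
The echelon form has 4 nonzero rows, so the rank is 4.
(With 5 elements in a 4-dimensional space the rank is at most 4.)

4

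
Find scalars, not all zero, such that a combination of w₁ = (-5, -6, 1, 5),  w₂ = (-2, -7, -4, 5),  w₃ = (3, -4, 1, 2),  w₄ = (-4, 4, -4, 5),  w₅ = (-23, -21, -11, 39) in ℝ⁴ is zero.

Set up α₁w₁ + … + α₅w₅ = 0 and solve the homogeneous system.
The free variable yields coefficients (3, 1, 2, 3, -1) (any nonzero multiple also works).

3w₁ + w₂ + 2w₃ + 3w₄ - w₅ = 0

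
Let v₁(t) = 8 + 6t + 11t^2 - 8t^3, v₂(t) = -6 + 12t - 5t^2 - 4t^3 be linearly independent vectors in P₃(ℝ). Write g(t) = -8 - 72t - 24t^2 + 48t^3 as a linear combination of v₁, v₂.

Work in coordinates with respect to the standard basis {1, t, …, t^3}.
Set up the augmented matrix [v₁ | v₂ | g] and row-reduce.
The system has the unique solution (a₁, a₂) = (-4, -4).

g = -4v₁ - 4v₂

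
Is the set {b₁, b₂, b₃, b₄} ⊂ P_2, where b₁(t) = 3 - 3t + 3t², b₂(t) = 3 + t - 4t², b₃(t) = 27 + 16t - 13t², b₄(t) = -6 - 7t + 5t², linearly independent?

linearly dependent

Write each element as a coordinate vector in ℝ³ using {1, t, t²}.
There are 4 vectors in a 3-dimensional space, so they cannot be linearly independent.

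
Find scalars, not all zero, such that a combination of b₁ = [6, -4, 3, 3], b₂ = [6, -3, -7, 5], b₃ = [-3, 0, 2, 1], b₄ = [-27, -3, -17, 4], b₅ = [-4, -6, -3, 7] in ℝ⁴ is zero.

3b₁ + b₂ + 3b₃ + b₄ - 3b₅ = 0

Set up α₁b₁ + … + α₅b₅ = 0 and solve the homogeneous system.
A generator of the null space is (3, 1, 3, 1, -3).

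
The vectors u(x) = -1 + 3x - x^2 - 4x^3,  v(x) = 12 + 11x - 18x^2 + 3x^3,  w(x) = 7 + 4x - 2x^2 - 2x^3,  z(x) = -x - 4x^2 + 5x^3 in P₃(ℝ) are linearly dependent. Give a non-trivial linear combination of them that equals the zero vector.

2u - v + 2w + 3z = 0

Pass to coordinate vectors relative to the basis {1, x, …, x^3}.
Solve the homogeneous system with u, v, w, z as columns by row-reducing the coefficient matrix.
One solution (up to scaling) is (2, -1, 2, 3).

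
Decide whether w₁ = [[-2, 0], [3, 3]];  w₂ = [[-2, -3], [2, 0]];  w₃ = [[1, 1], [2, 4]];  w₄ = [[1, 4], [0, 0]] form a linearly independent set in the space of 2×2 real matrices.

linearly independent

Write each element as a coordinate vector in ℝ⁴ using {E₁₁, E₁₂, E₂₁, E₂₂}.
Form the 4×4 matrix with these as columns; its determinant is -52.
A nonzero determinant means the columns are linearly independent.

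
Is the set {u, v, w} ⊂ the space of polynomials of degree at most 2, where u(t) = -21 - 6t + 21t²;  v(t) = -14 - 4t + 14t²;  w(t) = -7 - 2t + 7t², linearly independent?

linearly dependent

Take coordinates with respect to the standard basis {1, t, t²}.
One vector is a scalar multiple of another, so the set is dependent.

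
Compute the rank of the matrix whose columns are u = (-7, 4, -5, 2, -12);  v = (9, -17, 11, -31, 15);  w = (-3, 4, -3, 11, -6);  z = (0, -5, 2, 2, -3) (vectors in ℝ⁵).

rank 3

Form the matrix with u, v, w, z as columns and reduce.
There are 3 pivot columns, so rank = 3.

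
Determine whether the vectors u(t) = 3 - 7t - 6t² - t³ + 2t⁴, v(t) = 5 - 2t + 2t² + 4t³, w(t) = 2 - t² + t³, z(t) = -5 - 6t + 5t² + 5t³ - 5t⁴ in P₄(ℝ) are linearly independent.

linearly independent

Take coordinates with respect to the standard basis {1, t, …, t⁴}.
Row-reduce the matrix whose columns are u, v, w, z.
The reduction yields 4 nonzero rows, so the rank is 4.
Since rank = 4 (the number of vectors), the set is linearly independent.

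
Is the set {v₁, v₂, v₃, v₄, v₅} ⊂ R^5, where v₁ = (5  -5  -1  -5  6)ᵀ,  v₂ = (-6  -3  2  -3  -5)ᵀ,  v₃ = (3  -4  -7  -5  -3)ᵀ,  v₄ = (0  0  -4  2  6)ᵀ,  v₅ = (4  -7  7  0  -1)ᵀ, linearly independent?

Place the vectors as rows of a 5×5 matrix and reduce to echelon form.
The reduction yields 5 nonzero rows, so the rank is 5.
Since rank = 5 (the number of vectors), the set is linearly independent.

linearly independent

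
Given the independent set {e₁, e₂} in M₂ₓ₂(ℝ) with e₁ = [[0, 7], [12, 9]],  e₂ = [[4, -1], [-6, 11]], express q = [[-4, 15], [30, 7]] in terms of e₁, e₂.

q = 2e₁ - e₂

Take coordinate vectors relative to {E₁₁, E₁₂, E₂₁, E₂₂}.
Write q = a₁e₁ + a₂e₂ and equate components.
The system has the unique solution (a₁, a₂) = (2, -1).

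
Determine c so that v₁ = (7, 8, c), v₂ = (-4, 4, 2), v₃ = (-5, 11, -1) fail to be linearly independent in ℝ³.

c = -49/4

Place the vectors as rows of a 3×3 matrix; dependence ⇔ determinant zero.
The determinant works out to -24*c - 294.
This vanishes exactly when c = -49/4.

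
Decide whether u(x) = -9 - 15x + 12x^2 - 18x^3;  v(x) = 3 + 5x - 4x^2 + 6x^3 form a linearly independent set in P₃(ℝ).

linearly dependent

Write each element as a coordinate vector in ℝ⁴ using {1, x, …, x^3}.
Row-reduce the matrix whose columns are u, v.
The reduction yields 1 nonzero row, so the rank is 1.
Since rank 1 < 2, the set is linearly dependent.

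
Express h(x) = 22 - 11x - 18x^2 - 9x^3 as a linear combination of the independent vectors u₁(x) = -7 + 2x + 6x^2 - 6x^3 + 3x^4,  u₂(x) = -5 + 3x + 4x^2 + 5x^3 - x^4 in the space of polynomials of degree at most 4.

h = -u₁ - 3u₂

Work in coordinates with respect to the standard basis {1, x, …, x^4}.
Set up the augmented matrix [u₁ | u₂ | h] and row-reduce.
The system has the unique solution (c₁, c₂) = (-1, -3).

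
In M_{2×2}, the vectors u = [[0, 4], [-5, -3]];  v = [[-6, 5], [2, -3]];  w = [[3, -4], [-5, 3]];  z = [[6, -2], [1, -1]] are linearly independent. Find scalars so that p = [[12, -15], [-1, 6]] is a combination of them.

p = -2u + 3v + 4w + 3z

Work in coordinates with respect to the standard basis {E₁₁, E₁₂, E₂₁, E₂₂}.
Set up the augmented matrix [u | v | w | z | p] and row-reduce.
Back-substitution yields (c₁, …, c₄) = (-2, 3, 4, 3).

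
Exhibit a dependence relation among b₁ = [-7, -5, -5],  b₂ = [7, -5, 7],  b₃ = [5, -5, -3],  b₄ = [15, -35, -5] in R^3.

2b₁ + 2b₂ + 3b₃ - b₄ = 0

Row-reduce the matrix with b₁, b₂, b₃, b₄ as columns; the null space gives the coefficients.
The free variable yields coefficients (2, 2, 3, -1) (any nonzero multiple also works).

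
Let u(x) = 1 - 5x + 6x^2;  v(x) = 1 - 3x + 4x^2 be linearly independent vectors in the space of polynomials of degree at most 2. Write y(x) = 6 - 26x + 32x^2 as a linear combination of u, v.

y = 4u + 2v

Work in coordinates with respect to the standard basis {1, x, x^2}.
Since u, v are independent, the coefficients expressing y are uniquely determined by a linear system.
Back-substitution yields (α₁, α₂) = (4, 2).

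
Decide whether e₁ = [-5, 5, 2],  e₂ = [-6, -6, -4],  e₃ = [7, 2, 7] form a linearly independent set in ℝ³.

linearly independent

Row-reduce the matrix whose columns are e₁, e₂, e₃.
The reduction yields 3 nonzero rows, so the rank is 3.
Since rank = 3 (the number of vectors), the set is linearly independent.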